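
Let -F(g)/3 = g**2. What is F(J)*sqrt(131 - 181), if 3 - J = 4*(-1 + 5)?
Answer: -2535*I*sqrt(2) ≈ -3585.0*I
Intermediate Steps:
J = -13 (J = 3 - 4*(-1 + 5) = 3 - 4*4 = 3 - 1*16 = 3 - 16 = -13)
F(g) = -3*g**2
F(J)*sqrt(131 - 181) = (-3*(-13)**2)*sqrt(131 - 181) = (-3*169)*sqrt(-50) = -2535*I*sqrt(2)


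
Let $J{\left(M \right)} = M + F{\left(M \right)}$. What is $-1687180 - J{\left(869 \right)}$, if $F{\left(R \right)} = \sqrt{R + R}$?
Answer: $-1688049 - \sqrt{1738} \approx -1.6881 \cdot 10^{6}$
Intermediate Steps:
$F{\left(R \right)} = \sqrt{2} \sqrt{R}$ ($F{\left(R \right)} = \sqrt{2 R} = \sqrt{2} \sqrt{R}$)
$J{\left(M \right)} = M + \sqrt{2} \sqrt{M}$
$-1687180 - J{\left(869 \right)} = -1687180 - \left(869 + \sqrt{2} \sqrt{869}\right) = -1687180 - \left(869 + \sqrt{1738}\right) = -1688049 - \sqrt{1738}$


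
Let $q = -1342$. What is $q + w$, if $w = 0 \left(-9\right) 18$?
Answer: $-1342$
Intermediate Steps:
$w = 0$ ($w = 0 \cdot 18 = 0$)
$q + w = -1342 + 0 = -1342$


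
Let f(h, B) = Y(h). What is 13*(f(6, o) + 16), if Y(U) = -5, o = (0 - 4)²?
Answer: 143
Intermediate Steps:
o = 16 (o = (-4)² = 16)
f(h, B) = -5
13*(f(6, o) + 16) = 13*(-5 + 16) = 13*11 = 143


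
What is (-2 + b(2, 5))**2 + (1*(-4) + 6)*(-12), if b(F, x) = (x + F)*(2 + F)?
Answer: 652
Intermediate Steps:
b(F, x) = (2 + F)*(F + x) (b(F, x) = (F + x)*(2 + F) = (2 + F)*(F + x))
(-2 + b(2, 5))**2 + (1*(-4) + 6)*(-12) = (-2 + (2**2 + 2*2 + 2*5 + 2*5))**2 + (1*(-4) + 6)*(-12) = (-2 + (4 + 4 + 10 + 10))**2 + (-4 + 6)*(-12) = (-2 + 28)**2 + 2*(-12) = 26**2 - 24 = 676 - 24 = 652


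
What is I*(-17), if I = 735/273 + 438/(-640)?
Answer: -142001/4160 ≈ -34.135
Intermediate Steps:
I = 8353/4160 (I = 735*(1/273) + 438*(-1/640) = 35/13 - 219/320 = 8353/4160 ≈ 2.0079)
I*(-17) = (8353/4160)*(-17) = -142001/4160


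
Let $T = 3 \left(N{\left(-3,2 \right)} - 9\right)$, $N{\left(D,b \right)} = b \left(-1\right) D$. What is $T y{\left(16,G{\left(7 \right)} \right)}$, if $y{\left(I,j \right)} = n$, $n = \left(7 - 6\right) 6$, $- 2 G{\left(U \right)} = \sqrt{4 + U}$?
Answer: $-54$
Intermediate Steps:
$G{\left(U \right)} = - \frac{\sqrt{4 + U}}{2}$
$n = 6$ ($n = 1 \cdot 6 = 6$)
$N{\left(D,b \right)} = - D b$ ($N{\left(D,b \right)} = - b D = - D b$)
$y{\left(I,j \right)} = 6$
$T = -9$ ($T = 3 \left(\left(-1\right) \left(-3\right) 2 - 9\right) = 3 \left(6 - 9\right) = 3 \left(-3\right) = -9$)
$T y{\left(16,G{\left(7 \right)} \right)} = \left(-9\right) 6 = -54$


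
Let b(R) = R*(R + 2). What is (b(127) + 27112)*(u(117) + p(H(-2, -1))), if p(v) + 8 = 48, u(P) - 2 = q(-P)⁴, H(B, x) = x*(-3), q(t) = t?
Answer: 8150474246685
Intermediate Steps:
H(B, x) = -3*x
u(P) = 2 + P⁴ (u(P) = 2 + (-P)⁴ = 2 + P⁴)
p(v) = 40 (p(v) = -8 + 48 = 40)
b(R) = R*(2 + R)
(b(127) + 27112)*(u(117) + p(H(-2, -1))) = (127*(2 + 127) + 27112)*((2 + 117⁴) + 40) = (127*129 + 27112)*((2 + 187388721) + 40) = (16383 + 27112)*(187388723 + 40) = 43495*187388763 = 8150474246685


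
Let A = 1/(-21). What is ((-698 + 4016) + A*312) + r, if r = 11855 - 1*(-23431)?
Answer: 270124/7 ≈ 38589.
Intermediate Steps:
A = -1/21 ≈ -0.047619
r = 35286 (r = 11855 + 23431 = 35286)
((-698 + 4016) + A*312) + r = ((-698 + 4016) - 1/21*312) + 35286 = (3318 - 104/7) + 35286 = 23122/7 + 35286 = 270124/7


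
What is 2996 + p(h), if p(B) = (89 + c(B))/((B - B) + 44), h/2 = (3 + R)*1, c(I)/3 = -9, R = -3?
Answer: 65943/22 ≈ 2997.4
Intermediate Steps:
c(I) = -27 (c(I) = 3*(-9) = -27)
h = 0 (h = 2*((3 - 3)*1) = 2*(0*1) = 2*0 = 0)
p(B) = 31/22 (p(B) = (89 - 27)/((B - B) + 44) = 62/(0 + 44) = 62/44 = 62*(1/44) = 31/22)
2996 + p(h) = 2996 + 31/22 = 65943/22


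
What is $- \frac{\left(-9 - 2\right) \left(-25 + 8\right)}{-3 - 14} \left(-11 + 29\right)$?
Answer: $198$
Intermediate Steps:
$- \frac{\left(-9 - 2\right) \left(-25 + 8\right)}{-3 - 14} \left(-11 + 29\right) = - \frac{\left(-11\right) \left(-17\right)}{-17} \cdot 18 = - 187 \left(- \frac{1}{17}\right) 18 = - \left(-11\right) 18 = \left(-1\right) \left(-198\right) = 198$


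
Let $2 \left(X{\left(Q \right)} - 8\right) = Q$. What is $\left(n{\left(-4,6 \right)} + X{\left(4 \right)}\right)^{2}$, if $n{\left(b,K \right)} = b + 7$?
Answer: $169$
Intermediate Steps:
$n{\left(b,K \right)} = 7 + b$
$X{\left(Q \right)} = 8 + \frac{Q}{2}$
$\left(n{\left(-4,6 \right)} + X{\left(4 \right)}\right)^{2} = \left(\left(7 - 4\right) + \left(8 + \frac{1}{2} \cdot 4\right)\right)^{2} = \left(3 + \left(8 + 2\right)\right)^{2} = \left(3 + 10\right)^{2} = 13^{2} = 169$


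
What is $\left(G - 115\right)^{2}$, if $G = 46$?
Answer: $4761$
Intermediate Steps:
$\left(G - 115\right)^{2} = \left(46 - 115\right)^{2} = \left(-69\right)^{2} = 4761$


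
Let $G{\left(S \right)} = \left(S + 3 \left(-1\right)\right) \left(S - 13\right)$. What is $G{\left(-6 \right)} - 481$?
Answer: $-310$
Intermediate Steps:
$G{\left(S \right)} = \left(-13 + S\right) \left(-3 + S\right)$ ($G{\left(S \right)} = \left(S - 3\right) \left(-13 + S\right) = \left(-3 + S\right) \left(-13 + S\right) = \left(-13 + S\right) \left(-3 + S\right)$)
$G{\left(-6 \right)} - 481 = \left(39 + \left(-6\right)^{2} - -96\right) - 481 = \left(39 + 36 + 96\right) - 481 = 171 - 481 = -310$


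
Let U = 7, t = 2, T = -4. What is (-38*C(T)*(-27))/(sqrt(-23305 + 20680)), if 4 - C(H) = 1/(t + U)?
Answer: -38*I*sqrt(105)/5 ≈ -77.877*I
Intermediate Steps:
C(H) = 35/9 (C(H) = 4 - 1/(2 + 7) = 4 - 1/9 = 35/9)
(-38*C(T)*(-27))/(sqrt(-23305 + 20680)) = (-38*35/9*(-27))/(sqrt(-23305 + 20680)) = (-1330/9*(-27))/(sqrt(-2625)) = 3990/((5*I*sqrt(105))) = 3990*(-I*sqrt(105)/525) = -38*I*sqrt(105)/5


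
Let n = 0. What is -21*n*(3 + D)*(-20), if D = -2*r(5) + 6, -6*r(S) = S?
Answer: 0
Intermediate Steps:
r(S) = -S/6
D = 23/3 (D = -(-1)*5/3 + 6 = -2*(-⅚) + 6 = 5/3 + 6 = 23/3 ≈ 7.6667)
-21*n*(3 + D)*(-20) = -0*(3 + 23/3)*(-20) = -0*32/3*(-20) = -21*0*(-20) = 0*(-20) = 0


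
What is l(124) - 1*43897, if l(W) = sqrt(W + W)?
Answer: -43897 + 2*sqrt(62) ≈ -43881.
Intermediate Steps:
l(W) = sqrt(2)*sqrt(W) (l(W) = sqrt(2*W) = sqrt(2)*sqrt(W))
l(124) - 1*43897 = sqrt(2)*sqrt(124) - 1*43897 = sqrt(2)*(2*sqrt(31)) - 43897 = 2*sqrt(62) - 43897 = -43897 + 2*sqrt(62)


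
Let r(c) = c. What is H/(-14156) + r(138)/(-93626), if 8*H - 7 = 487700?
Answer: -22838841903/5301478624 ≈ -4.3080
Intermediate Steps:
H = 487707/8 (H = 7/8 + (⅛)*487700 = 7/8 + 121925/2 = 487707/8 ≈ 60963.)
H/(-14156) + r(138)/(-93626) = (487707/8)/(-14156) + 138/(-93626) = (487707/8)*(-1/14156) + 138*(-1/93626) = -487707/113248 - 69/46813 = -22838841903/5301478624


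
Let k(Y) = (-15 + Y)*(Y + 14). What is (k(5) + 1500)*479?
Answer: 627490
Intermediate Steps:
k(Y) = (-15 + Y)*(14 + Y)
(k(5) + 1500)*479 = ((-210 + 5² - 1*5) + 1500)*479 = ((-210 + 25 - 5) + 1500)*479 = (-190 + 1500)*479 = 1310*479 = 627490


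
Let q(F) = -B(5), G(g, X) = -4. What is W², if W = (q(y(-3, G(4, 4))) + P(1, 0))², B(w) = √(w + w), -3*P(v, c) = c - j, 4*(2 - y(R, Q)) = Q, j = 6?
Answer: (2 - √10)⁴ ≈ 1.8249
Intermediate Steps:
y(R, Q) = 2 - Q/4
P(v, c) = 2 - c/3 (P(v, c) = -(c - 1*6)/3 = -(c - 6)/3 = -(-6 + c)/3 = 2 - c/3)
B(w) = √2*√w (B(w) = √(2*w) = √2*√w)
q(F) = -√10 (q(F) = -√2*√5 = -√10)
W = (2 - √10)² (W = (-√10 + (2 - ⅓*0))² = (-√10 + (2 + 0))² = (-√10 + 2)² = (2 - √10)² ≈ 1.3509)
W² = ((2 - √10)²)² = (2 - √10)⁴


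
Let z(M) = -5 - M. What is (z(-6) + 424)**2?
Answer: 180625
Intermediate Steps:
(z(-6) + 424)**2 = ((-5 - 1*(-6)) + 424)**2 = ((-5 + 6) + 424)**2 = (1 + 424)**2 = 425**2 = 180625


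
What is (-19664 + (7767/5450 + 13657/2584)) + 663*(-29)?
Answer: -273799837111/7041400 ≈ -38884.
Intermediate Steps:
(-19664 + (7767/5450 + 13657/2584)) + 663*(-29) = (-19664 + (7767*(1/5450) + 13657*(1/2584))) - 19227 = (-19664 + (7767/5450 + 13657/2584)) - 19227 = (-19664 + 47250289/7041400) - 19227 = -138414839311/7041400 - 19227 = -273799837111/7041400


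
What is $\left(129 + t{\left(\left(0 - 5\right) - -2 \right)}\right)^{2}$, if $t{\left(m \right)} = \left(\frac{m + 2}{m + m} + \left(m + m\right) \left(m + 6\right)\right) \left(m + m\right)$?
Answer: $55696$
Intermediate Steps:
$t{\left(m \right)} = 2 m \left(\frac{2 + m}{2 m} + 2 m \left(6 + m\right)\right)$ ($t{\left(m \right)} = \left(\frac{2 + m}{2 m} + 2 m \left(6 + m\right)\right) 2 m = 2 m \left(\frac{2 + m}{2 m} + 2 m \left(6 + m\right)\right)$)
$\left(129 + t{\left(\left(0 - 5\right) - -2 \right)}\right)^{2} = \left(129 + \left(2 + \left(\left(0 - 5\right) - -2\right) + 4 \left(\left(0 - 5\right) - -2\right)^{3} + 24 \left(\left(0 - 5\right) - -2\right)^{2}\right)\right)^{2} = \left(129 + \left(2 + \left(-5 + 2\right) + 4 \left(-5 + 2\right)^{3} + 24 \left(-5 + 2\right)^{2}\right)\right)^{2} = \left(129 + \left(2 - 3 + 4 \left(-3\right)^{3} + 24 \left(-3\right)^{2}\right)\right)^{2} = \left(129 + \left(2 - 3 + 4 \left(-27\right) + 24 \cdot 9\right)\right)^{2} = \left(129 + \left(2 - 3 - 108 + 216\right)\right)^{2} = \left(129 + 107\right)^{2} = 236^{2} = 55696$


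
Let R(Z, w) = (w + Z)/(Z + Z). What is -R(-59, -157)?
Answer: -108/59 ≈ -1.8305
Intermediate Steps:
R(Z, w) = (Z + w)/(2*Z) (R(Z, w) = (Z + w)/((2*Z)) = (Z + w)*(1/(2*Z)) = (Z + w)/(2*Z))
-R(-59, -157) = -(-59 - 157)/(2*(-59)) = -(-1)*(-216)/(2*59) = -1*108/59 = -108/59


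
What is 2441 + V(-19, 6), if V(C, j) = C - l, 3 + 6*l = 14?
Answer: 14521/6 ≈ 2420.2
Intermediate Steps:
l = 11/6 (l = -1/2 + (1/6)*14 = -1/2 + 7/3 = 11/6 ≈ 1.8333)
V(C, j) = -11/6 + C (V(C, j) = C - 1*11/6 = C - 11/6 = -11/6 + C)
2441 + V(-19, 6) = 2441 + (-11/6 - 19) = 2441 - 125/6 = 14521/6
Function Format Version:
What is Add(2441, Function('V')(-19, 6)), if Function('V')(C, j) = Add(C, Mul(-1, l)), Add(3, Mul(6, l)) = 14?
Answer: Rational(14521, 6) ≈ 2420.2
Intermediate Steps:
l = Rational(11, 6) (l = Add(Rational(-1, 2), Mul(Rational(1, 6), 14)) = Add(Rational(-1, 2), Rational(7, 3)) = Rational(11, 6) ≈ 1.8333)
Function('V')(C, j) = Add(Rational(-11, 6), C) (Function('V')(C, j) = Add(C, Mul(-1, Rational(11, 6))) = Add(C, Rational(-11, 6)) = Add(Rational(-11, 6), C))
Add(2441, Function('V')(-19, 6)) = Add(2441, Add(Rational(-11, 6), -19)) = Add(2441, Rational(-125, 6)) = Rational(14521, 6)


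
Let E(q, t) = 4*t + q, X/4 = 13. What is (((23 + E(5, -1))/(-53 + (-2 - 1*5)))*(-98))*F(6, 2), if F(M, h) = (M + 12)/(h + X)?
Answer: 196/15 ≈ 13.067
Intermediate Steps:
X = 52 (X = 4*13 = 52)
F(M, h) = (12 + M)/(52 + h) (F(M, h) = (M + 12)/(h + 52) = (12 + M)/(52 + h))
E(q, t) = q + 4*t
(((23 + E(5, -1))/(-53 + (-2 - 1*5)))*(-98))*F(6, 2) = (((23 + (5 + 4*(-1)))/(-53 + (-2 - 1*5)))*(-98))*((12 + 6)/(52 + 2)) = (((23 + (5 - 4))/(-53 + (-2 - 5)))*(-98))*(18/54) = (((23 + 1)/(-53 - 7))*(-98))*((1/54)*18) = ((24/(-60))*(-98))*(1/3) = ((24*(-1/60))*(-98))*(1/3) = -2/5*(-98)*(1/3) = (196/5)*(1/3) = 196/15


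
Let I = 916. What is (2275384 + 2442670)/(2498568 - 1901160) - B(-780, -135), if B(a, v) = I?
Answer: -271253837/298704 ≈ -908.10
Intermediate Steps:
B(a, v) = 916
(2275384 + 2442670)/(2498568 - 1901160) - B(-780, -135) = (2275384 + 2442670)/(2498568 - 1901160) - 1*916 = 4718054/597408 - 916 = 4718054*(1/597408) - 916 = 2359027/298704 - 916 = -271253837/298704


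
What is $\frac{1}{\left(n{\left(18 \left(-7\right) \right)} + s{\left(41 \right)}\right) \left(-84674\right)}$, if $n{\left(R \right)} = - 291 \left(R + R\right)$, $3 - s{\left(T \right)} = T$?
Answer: $- \frac{1}{6206096156} \approx -1.6113 \cdot 10^{-10}$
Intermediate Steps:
$s{\left(T \right)} = 3 - T$
$n{\left(R \right)} = - 582 R$ ($n{\left(R \right)} = - 291 \cdot 2 R = - 582 R$)
$\frac{1}{\left(n{\left(18 \left(-7\right) \right)} + s{\left(41 \right)}\right) \left(-84674\right)} = \frac{1}{\left(- 582 \cdot 18 \left(-7\right) + \left(3 - 41\right)\right) \left(-84674\right)} = \frac{1}{\left(-582\right) \left(-126\right) + \left(3 - 41\right)} \left(- \frac{1}{84674}\right) = \frac{1}{73332 - 38} \left(- \frac{1}{84674}\right) = \frac{1}{73294} \left(- \frac{1}{84674}\right) = - \frac{1}{6206096156}$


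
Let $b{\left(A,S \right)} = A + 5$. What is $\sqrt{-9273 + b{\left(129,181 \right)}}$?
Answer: $i \sqrt{9139} \approx 95.598 i$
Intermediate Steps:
$b{\left(A,S \right)} = 5 + A$
$\sqrt{-9273 + b{\left(129,181 \right)}} = \sqrt{-9273 + \left(5 + 129\right)} = \sqrt{-9273 + 134} = \sqrt{-9139} = i \sqrt{9139}$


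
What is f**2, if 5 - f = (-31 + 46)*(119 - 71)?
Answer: 511225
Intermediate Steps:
f = -715 (f = 5 - (-31 + 46)*(119 - 71) = 5 - 15*48 = 5 - 1*720 = 5 - 720 = -715)
f**2 = (-715)**2 = 511225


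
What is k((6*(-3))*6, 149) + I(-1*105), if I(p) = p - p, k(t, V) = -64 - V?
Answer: -213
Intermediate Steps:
I(p) = 0
k((6*(-3))*6, 149) + I(-1*105) = (-64 - 1*149) + 0 = (-64 - 149) + 0 = -213 + 0 = -213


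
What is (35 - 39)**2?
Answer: 16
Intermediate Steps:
(35 - 39)**2 = (-4)**2 = 16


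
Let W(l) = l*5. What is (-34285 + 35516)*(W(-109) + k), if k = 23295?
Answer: 28005250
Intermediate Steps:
W(l) = 5*l
(-34285 + 35516)*(W(-109) + k) = (-34285 + 35516)*(5*(-109) + 23295) = 1231*(-545 + 23295) = 1231*22750 = 28005250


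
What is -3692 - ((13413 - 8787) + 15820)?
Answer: -24138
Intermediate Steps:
-3692 - ((13413 - 8787) + 15820) = -3692 - (4626 + 15820) = -3692 - 1*20446 = -3692 - 20446 = -24138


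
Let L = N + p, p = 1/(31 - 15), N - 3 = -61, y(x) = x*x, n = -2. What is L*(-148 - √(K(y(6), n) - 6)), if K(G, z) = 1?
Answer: 34299/4 + 927*I*√5/16 ≈ 8574.8 + 129.55*I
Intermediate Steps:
y(x) = x²
N = -58 (N = 3 - 61 = -58)
p = 1/16 ≈ 0.062500
L = -927/16 (L = -58 + 1/16 = -927/16 ≈ -57.938)
L*(-148 - √(K(y(6), n) - 6)) = -927*(-148 - √(1 - 6))/16 = -927*(-148 - √(-5))/16 = -927*(-148 - I*√5)/16 = 34299/4 + 927*I*√5/16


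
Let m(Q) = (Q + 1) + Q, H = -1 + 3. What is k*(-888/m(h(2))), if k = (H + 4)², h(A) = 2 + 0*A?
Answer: -31968/5 ≈ -6393.6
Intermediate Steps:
h(A) = 2 (h(A) = 2 + 0 = 2)
H = 2
m(Q) = 1 + 2*Q (m(Q) = (1 + Q) + Q = 1 + 2*Q)
k = 36 (k = (2 + 4)² = 6² = 36)
k*(-888/m(h(2))) = 36*(-888/(1 + 2*2)) = 36*(-888/(1 + 4)) = 36*(-888/5) = -31968/5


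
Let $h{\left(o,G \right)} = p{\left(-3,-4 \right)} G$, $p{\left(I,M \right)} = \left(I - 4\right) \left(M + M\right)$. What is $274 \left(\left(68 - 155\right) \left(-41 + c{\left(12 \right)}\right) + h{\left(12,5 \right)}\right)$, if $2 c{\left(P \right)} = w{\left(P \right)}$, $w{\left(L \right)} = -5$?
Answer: $1113673$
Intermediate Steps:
$c{\left(P \right)} = - \frac{5}{2}$ ($c{\left(P \right)} = \frac{1}{2} \left(-5\right) = - \frac{5}{2}$)
$p{\left(I,M \right)} = 2 M \left(-4 + I\right)$ ($p{\left(I,M \right)} = \left(-4 + I\right) 2 M = 2 M \left(-4 + I\right)$)
$h{\left(o,G \right)} = 56 G$ ($h{\left(o,G \right)} = 2 \left(-4\right) \left(-4 - 3\right) G = 2 \left(-4\right) \left(-7\right) G = 56 G$)
$274 \left(\left(68 - 155\right) \left(-41 + c{\left(12 \right)}\right) + h{\left(12,5 \right)}\right) = 274 \left(\left(68 - 155\right) \left(-41 - \frac{5}{2}\right) + 56 \cdot 5\right) = 274 \left(\left(-87\right) \left(- \frac{87}{2}\right) + 280\right) = 274 \left(\frac{7569}{2} + 280\right) = 274 \cdot \frac{8129}{2} = 1113673$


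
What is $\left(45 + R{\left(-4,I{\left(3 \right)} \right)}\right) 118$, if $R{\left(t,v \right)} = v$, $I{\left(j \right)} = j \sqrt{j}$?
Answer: $5310 + 354 \sqrt{3} \approx 5923.1$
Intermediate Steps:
$I{\left(j \right)} = j^{\frac{3}{2}}$
$\left(45 + R{\left(-4,I{\left(3 \right)} \right)}\right) 118 = \left(45 + 3^{\frac{3}{2}}\right) 118 = \left(45 + 3 \sqrt{3}\right) 118 = 5310 + 354 \sqrt{3}$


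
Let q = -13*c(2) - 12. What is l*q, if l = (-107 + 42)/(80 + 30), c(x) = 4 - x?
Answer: 247/11 ≈ 22.455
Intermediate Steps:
l = -13/22 (l = -65/110 = -65*1/110 = -13/22 ≈ -0.59091)
q = -38 (q = -13*(4 - 1*2) - 12 = -13*(4 - 2) - 12 = -13*2 - 12 = -26 - 12 = -38)
l*q = -13/22*(-38) = 247/11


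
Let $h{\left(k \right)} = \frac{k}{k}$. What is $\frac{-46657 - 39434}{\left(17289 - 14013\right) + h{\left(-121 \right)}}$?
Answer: $- \frac{86091}{3277} \approx -26.271$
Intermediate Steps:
$h{\left(k \right)} = 1$
$\frac{-46657 - 39434}{\left(17289 - 14013\right) + h{\left(-121 \right)}} = \frac{-46657 - 39434}{\left(17289 - 14013\right) + 1} = - \frac{86091}{3276 + 1} = - \frac{86091}{3277}$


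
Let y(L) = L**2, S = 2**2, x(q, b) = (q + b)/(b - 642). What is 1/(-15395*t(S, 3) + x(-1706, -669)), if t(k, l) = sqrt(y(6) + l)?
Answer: -345/1760281668014 - 14659119*sqrt(39)/8801408340070 ≈ -1.0402e-5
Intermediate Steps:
x(q, b) = (b + q)/(-642 + b)
S = 4
t(k, l) = sqrt(36 + l) (t(k, l) = sqrt(6**2 + l) = sqrt(36 + l))
1/(-15395*t(S, 3) + x(-1706, -669)) = 1/(-15395*sqrt(36 + 3) + (-669 - 1706)/(-642 - 669)) = 1/(-15395*sqrt(39) - 2375/(-1311)) = 1/(-15395*sqrt(39) - 1/1311*(-2375)) = 1/(-15395*sqrt(39) + 125/69) = 1/(125/69 - 15395*sqrt(39))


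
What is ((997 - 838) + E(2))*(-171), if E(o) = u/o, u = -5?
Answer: -53523/2 ≈ -26762.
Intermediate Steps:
E(o) = -5/o
((997 - 838) + E(2))*(-171) = ((997 - 838) - 5/2)*(-171) = (159 - 5*½)*(-171) = (159 - 5/2)*(-171) = (313/2)*(-171) = -53523/2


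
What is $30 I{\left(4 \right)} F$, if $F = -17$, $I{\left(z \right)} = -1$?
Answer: $510$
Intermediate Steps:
$30 I{\left(4 \right)} F = 30 \left(-1\right) \left(-17\right) = \left(-30\right) \left(-17\right) = 510$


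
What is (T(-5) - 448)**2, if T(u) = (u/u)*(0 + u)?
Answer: 205209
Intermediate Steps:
T(u) = u (T(u) = 1*u = u)
(T(-5) - 448)**2 = (-5 - 448)**2 = (-453)**2 = 205209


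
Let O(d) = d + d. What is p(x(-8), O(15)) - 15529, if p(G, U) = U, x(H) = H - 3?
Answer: -15499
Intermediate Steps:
O(d) = 2*d
x(H) = -3 + H
p(x(-8), O(15)) - 15529 = 2*15 - 15529 = 30 - 15529 = -15499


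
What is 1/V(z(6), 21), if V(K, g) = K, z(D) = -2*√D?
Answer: -√6/12 ≈ -0.20412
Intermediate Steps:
1/V(z(6), 21) = 1/(-2*√6) = -√6/12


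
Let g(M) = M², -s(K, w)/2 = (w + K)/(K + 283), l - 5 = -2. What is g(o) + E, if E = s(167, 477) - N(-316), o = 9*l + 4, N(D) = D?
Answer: 286681/225 ≈ 1274.1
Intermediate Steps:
l = 3 (l = 5 - 2 = 3)
s(K, w) = -2*(K + w)/(283 + K) (s(K, w) = -2*(w + K)/(K + 283) = -2*(K + w)/(283 + K))
o = 31 (o = 9*3 + 4 = 27 + 4 = 31)
E = 70456/225 (E = 2*(-1*167 - 1*477)/(283 + 167) - 1*(-316) = 2*(-167 - 477)/450 + 316 = 2*(1/450)*(-644) + 316 = -644/225 + 316 = 70456/225 ≈ 313.14)
g(o) + E = 31² + 70456/225 = 961 + 70456/225 = 286681/225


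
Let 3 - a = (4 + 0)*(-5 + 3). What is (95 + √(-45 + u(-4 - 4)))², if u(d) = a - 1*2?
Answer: 8989 + 1140*I ≈ 8989.0 + 1140.0*I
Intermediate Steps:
a = 11 (a = 3 - (4 + 0)*(-5 + 3) = 3 - 4*(-2) = 3 - 1*(-8) = 3 + 8 = 11)
u(d) = 9 (u(d) = 11 - 1*2 = 11 - 2 = 9)
(95 + √(-45 + u(-4 - 4)))² = (95 + √(-45 + 9))² = (95 + √(-36))² = (95 + 6*I)²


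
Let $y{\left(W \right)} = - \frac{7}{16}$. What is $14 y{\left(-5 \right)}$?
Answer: $- \frac{49}{8} \approx -6.125$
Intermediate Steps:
$y{\left(W \right)} = - \frac{7}{16}$ ($y{\left(W \right)} = \left(-7\right) \frac{1}{16} = - \frac{7}{16}$)
$14 y{\left(-5 \right)} = 14 \left(- \frac{7}{16}\right) = - \frac{49}{8}$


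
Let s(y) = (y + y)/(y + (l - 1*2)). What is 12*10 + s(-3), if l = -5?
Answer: 603/5 ≈ 120.60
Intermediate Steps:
s(y) = 2*y/(-7 + y) (s(y) = (y + y)/(y + (-5 - 1*2)) = (2*y)/(y + (-5 - 2)) = (2*y)/(y - 7) = (2*y)/(-7 + y) = 2*y/(-7 + y))
12*10 + s(-3) = 12*10 + 2*(-3)/(-7 - 3) = 120 + 2*(-3)/(-10) = 120 + 2*(-3)*(-⅒) = 120 + ⅗ = 603/5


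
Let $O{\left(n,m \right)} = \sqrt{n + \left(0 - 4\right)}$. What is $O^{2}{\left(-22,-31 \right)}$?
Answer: $-26$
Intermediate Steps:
$O{\left(n,m \right)} = \sqrt{-4 + n}$ ($O{\left(n,m \right)} = \sqrt{n - 4} = \sqrt{-4 + n}$)
$O^{2}{\left(-22,-31 \right)} = \left(\sqrt{-4 - 22}\right)^{2} = \left(\sqrt{-26}\right)^{2} = \left(i \sqrt{26}\right)^{2} = -26$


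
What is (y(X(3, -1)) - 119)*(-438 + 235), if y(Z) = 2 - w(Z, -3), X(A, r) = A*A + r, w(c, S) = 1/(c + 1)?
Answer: 213962/9 ≈ 23774.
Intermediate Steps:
w(c, S) = 1/(1 + c)
X(A, r) = r + A**2 (X(A, r) = A**2 + r = r + A**2)
y(Z) = 2 - 1/(1 + Z)
(y(X(3, -1)) - 119)*(-438 + 235) = ((1 + 2*(-1 + 3**2))/(1 + (-1 + 3**2)) - 119)*(-438 + 235) = ((1 + 2*(-1 + 9))/(1 + (-1 + 9)) - 119)*(-203) = ((1 + 2*8)/(1 + 8) - 119)*(-203) = ((1 + 16)/9 - 119)*(-203) = ((1/9)*17 - 119)*(-203) = (17/9 - 119)*(-203) = -1054/9*(-203) = 213962/9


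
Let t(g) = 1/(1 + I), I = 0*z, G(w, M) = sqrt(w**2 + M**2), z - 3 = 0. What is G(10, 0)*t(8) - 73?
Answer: -63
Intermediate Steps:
z = 3 (z = 3 + 0 = 3)
G(w, M) = sqrt(M**2 + w**2)
I = 0 (I = 0*3 = 0)
t(g) = 1 (t(g) = 1/(1 + 0) = 1/1 = 1)
G(10, 0)*t(8) - 73 = sqrt(0**2 + 10**2)*1 - 73 = sqrt(0 + 100)*1 - 73 = sqrt(100)*1 - 73 = 10*1 - 73 = 10 - 73 = -63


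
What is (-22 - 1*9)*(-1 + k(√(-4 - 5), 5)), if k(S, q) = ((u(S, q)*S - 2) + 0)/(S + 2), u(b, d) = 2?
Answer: -31/13 - 558*I/13 ≈ -2.3846 - 42.923*I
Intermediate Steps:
k(S, q) = (-2 + 2*S)/(2 + S) (k(S, q) = ((2*S - 2) + 0)/(S + 2) = ((-2 + 2*S) + 0)/(2 + S) = (-2 + 2*S)/(2 + S))
(-22 - 1*9)*(-1 + k(√(-4 - 5), 5)) = (-22 - 1*9)*(-1 + 2*(-1 + √(-4 - 5))/(2 + √(-4 - 5))) = (-22 - 9)*(-1 + 2*(-1 + √(-9))/(2 + √(-9))) = -31*(-1 + 2*(-1 + 3*I)/(2 + 3*I)) = -31*(-1 + 2*((2 - 3*I)/13)*(-1 + 3*I)) = -31*(-1 + 2*(-1 + 3*I)*(2 - 3*I)/13) = 31 - 62*(-1 + 3*I)*(2 - 3*I)/13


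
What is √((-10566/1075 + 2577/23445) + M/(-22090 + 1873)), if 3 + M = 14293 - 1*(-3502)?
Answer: I*√54356254863294330597/2264607255 ≈ 3.2556*I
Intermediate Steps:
M = 17792 (M = -3 + (14293 - 1*(-3502)) = -3 + (14293 + 3502) = -3 + 17795 = 17792)
√((-10566/1075 + 2577/23445) + M/(-22090 + 1873)) = √((-10566/1075 + 2577/23445) + 17792/(-22090 + 1873)) = √((-10566*1/1075 + 2577*(1/23445)) + 17792/(-20217)) = √((-10566/1075 + 859/7815) + 17792*(-1/20217)) = √(-16329973/1680225 - 17792/20217) = √(-120012542447/11323036275) = I*√54356254863294330597/2264607255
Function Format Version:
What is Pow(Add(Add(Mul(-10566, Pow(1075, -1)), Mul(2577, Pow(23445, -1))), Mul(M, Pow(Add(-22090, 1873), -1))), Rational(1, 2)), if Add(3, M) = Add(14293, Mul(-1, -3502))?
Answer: Mul(Rational(1, 2264607255), I, Pow(54356254863294330597, Rational(1, 2))) ≈ Mul(3.2556, I)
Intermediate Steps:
M = 17792 (M = Add(-3, Add(14293, Mul(-1, -3502))) = Add(-3, Add(14293, 3502)) = Add(-3, 17795) = 17792)
Pow(Add(Add(Mul(-10566, Pow(1075, -1)), Mul(2577, Pow(23445, -1))), Mul(M, Pow(Add(-22090, 1873), -1))), Rational(1, 2)) = Pow(Add(Add(Mul(-10566, Pow(1075, -1)), Mul(2577, Pow(23445, -1))), Mul(17792, Pow(Add(-22090, 1873), -1))), Rational(1, 2)) = Pow(Add(Add(Mul(-10566, Rational(1, 1075)), Mul(2577, Rational(1, 23445))), Mul(17792, Pow(-20217, -1))), Rational(1, 2)) = Pow(Add(Add(Rational(-10566, 1075), Rational(859, 7815)), Mul(17792, Rational(-1, 20217))), Rational(1, 2)) = Pow(Add(Rational(-16329973, 1680225), Rational(-17792, 20217)), Rational(1, 2)) = Pow(Rational(-120012542447, 11323036275), Rational(1, 2)) = Mul(Rational(1, 2264607255), I, Pow(54356254863294330597, Rational(1, 2)))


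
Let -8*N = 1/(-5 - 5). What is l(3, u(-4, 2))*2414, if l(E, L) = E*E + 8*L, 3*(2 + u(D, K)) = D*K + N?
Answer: -341581/5 ≈ -68316.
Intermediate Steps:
N = 1/80 (N = -1/(8*(-5 - 5)) = -⅛/(-10) = -⅛*(-⅒) = 1/80 ≈ 0.012500)
u(D, K) = -479/240 + D*K/3 (u(D, K) = -2 + (D*K + 1/80)/3 = -2 + (1/80 + D*K)/3 = -2 + (1/240 + D*K/3) = -479/240 + D*K/3)
l(E, L) = E² + 8*L
l(3, u(-4, 2))*2414 = (3² + 8*(-479/240 + (⅓)*(-4)*2))*2414 = (9 + 8*(-479/240 - 8/3))*2414 = (9 + 8*(-373/80))*2414 = (9 - 373/10)*2414 = -283/10*2414 = -341581/5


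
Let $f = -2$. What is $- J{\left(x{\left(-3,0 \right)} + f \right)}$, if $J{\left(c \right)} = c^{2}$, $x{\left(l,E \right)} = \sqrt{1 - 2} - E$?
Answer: $-3 + 4 i \approx -3.0 + 4.0 i$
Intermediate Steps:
$x{\left(l,E \right)} = i - E$ ($x{\left(l,E \right)} = \sqrt{-1} - E = i - E$)
$- J{\left(x{\left(-3,0 \right)} + f \right)} = - \left(\left(i - 0\right) - 2\right)^{2} = - \left(\left(i + 0\right) - 2\right)^{2} = - \left(i - 2\right)^{2} = - \left(-2 + i\right)^{2}$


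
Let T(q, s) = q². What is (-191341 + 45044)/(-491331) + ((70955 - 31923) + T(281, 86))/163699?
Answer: 81922291286/80430393369 ≈ 1.0185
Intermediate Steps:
(-191341 + 45044)/(-491331) + ((70955 - 31923) + T(281, 86))/163699 = (-191341 + 45044)/(-491331) + ((70955 - 31923) + 281²)/163699 = -146297*(-1/491331) + (39032 + 78961)*(1/163699) = 146297/491331 + 117993*(1/163699) = 146297/491331 + 117993/163699 = 81922291286/80430393369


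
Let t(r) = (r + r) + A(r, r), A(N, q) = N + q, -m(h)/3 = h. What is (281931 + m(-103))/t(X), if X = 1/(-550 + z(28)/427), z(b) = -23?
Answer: -2367519840/61 ≈ -3.8812e+7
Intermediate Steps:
m(h) = -3*h
X = -427/234873 (X = 1/(-550 - 23/427) = 1/(-234873/427) = -427/234873 ≈ -0.0018180)
t(r) = 4*r (t(r) = (r + r) + (r + r) = 2*r + 2*r = 4*r)
(281931 + m(-103))/t(X) = (281931 - 3*(-103))/((4*(-427/234873))) = (281931 + 309)/(-1708/234873) = 282240*(-234873/1708) = -2367519840/61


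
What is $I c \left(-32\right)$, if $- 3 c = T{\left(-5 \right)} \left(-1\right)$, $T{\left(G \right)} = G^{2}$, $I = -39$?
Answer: $10400$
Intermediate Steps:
$c = \frac{25}{3}$ ($c = - \frac{\left(-5\right)^{2} \left(-1\right)}{3} = - \frac{25 \left(-1\right)}{3} = \left(- \frac{1}{3}\right) \left(-25\right) = \frac{25}{3} \approx 8.3333$)
$I c \left(-32\right) = \left(-39\right) \frac{25}{3} \left(-32\right) = \left(-325\right) \left(-32\right) = 10400$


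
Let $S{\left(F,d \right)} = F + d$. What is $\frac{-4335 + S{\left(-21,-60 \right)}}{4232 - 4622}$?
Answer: $\frac{736}{65} \approx 11.323$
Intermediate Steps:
$\frac{-4335 + S{\left(-21,-60 \right)}}{4232 - 4622} = \frac{-4335 - 81}{4232 - 4622} = \frac{-4335 - 81}{-390} = \left(-4416\right) \left(- \frac{1}{390}\right) = \frac{736}{65}$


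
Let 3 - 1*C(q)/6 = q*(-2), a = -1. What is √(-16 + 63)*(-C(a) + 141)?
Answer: 135*√47 ≈ 925.51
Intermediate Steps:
C(q) = 18 + 12*q (C(q) = 18 - 6*q*(-2) = 18 - (-12)*q = 18 + 12*q)
√(-16 + 63)*(-C(a) + 141) = √(-16 + 63)*(-(18 + 12*(-1)) + 141) = √47*(-(18 - 12) + 141) = √47*(-1*6 + 141) = √47*(-6 + 141) = √47*135 = 135*√47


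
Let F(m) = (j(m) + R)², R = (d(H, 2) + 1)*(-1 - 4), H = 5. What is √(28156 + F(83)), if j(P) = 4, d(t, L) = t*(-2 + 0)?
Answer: √30557 ≈ 174.81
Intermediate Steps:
d(t, L) = -2*t (d(t, L) = t*(-2) = -2*t)
R = 45 (R = (-2*5 + 1)*(-1 - 4) = (-10 + 1)*(-5) = -9*(-5) = 45)
F(m) = 2401 (F(m) = (4 + 45)² = 49² = 2401)
√(28156 + F(83)) = √(28156 + 2401) = √30557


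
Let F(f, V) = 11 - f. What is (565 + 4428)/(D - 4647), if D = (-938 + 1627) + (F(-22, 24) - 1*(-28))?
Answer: -4993/3897 ≈ -1.2812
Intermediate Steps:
D = 750 (D = (-938 + 1627) + ((11 - 1*(-22)) - 1*(-28)) = 689 + ((11 + 22) + 28) = 689 + (33 + 28) = 689 + 61 = 750)
(565 + 4428)/(D - 4647) = (565 + 4428)/(750 - 4647) = 4993/(-3897) = 4993*(-1/3897) = -4993/3897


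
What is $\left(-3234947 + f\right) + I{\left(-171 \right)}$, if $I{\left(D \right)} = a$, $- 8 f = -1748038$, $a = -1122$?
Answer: $- \frac{12070257}{4} \approx -3.0176 \cdot 10^{6}$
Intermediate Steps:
$f = \frac{874019}{4}$ ($f = \left(- \frac{1}{8}\right) \left(-1748038\right) = \frac{874019}{4} \approx 2.185 \cdot 10^{5}$)
$I{\left(D \right)} = -1122$
$\left(-3234947 + f\right) + I{\left(-171 \right)} = \left(-3234947 + \frac{874019}{4}\right) - 1122 = - \frac{12065769}{4} - 1122 = - \frac{12070257}{4}$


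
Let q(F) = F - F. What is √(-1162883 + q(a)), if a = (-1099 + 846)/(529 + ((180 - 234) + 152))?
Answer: I*√1162883 ≈ 1078.4*I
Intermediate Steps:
a = -23/57 (a = -253/(529 + (-54 + 152)) = -253/(529 + 98) = -253/627 = -253*1/627 = -23/57 ≈ -0.40351)
q(F) = 0
√(-1162883 + q(a)) = √(-1162883 + 0) = √(-1162883) = I*√1162883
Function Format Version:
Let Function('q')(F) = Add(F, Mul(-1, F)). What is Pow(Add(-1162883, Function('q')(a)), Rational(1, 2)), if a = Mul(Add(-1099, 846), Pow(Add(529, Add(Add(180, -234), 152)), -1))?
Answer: Mul(I, Pow(1162883, Rational(1, 2))) ≈ Mul(1078.4, I)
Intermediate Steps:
a = Rational(-23, 57) (a = Mul(-253, Pow(Add(529, Add(-54, 152)), -1)) = Mul(-253, Pow(Add(529, 98), -1)) = Mul(-253, Pow(627, -1)) = Mul(-253, Rational(1, 627)) = Rational(-23, 57) ≈ -0.40351)
Function('q')(F) = 0
Pow(Add(-1162883, Function('q')(a)), Rational(1, 2)) = Pow(Add(-1162883, 0), Rational(1, 2)) = Pow(-1162883, Rational(1, 2)) = Mul(I, Pow(1162883, Rational(1, 2)))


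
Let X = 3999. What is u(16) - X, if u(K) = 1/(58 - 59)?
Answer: -4000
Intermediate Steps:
u(K) = -1 (u(K) = 1/(-1) = -1)
u(16) - X = -1 - 1*3999 = -1 - 3999 = -4000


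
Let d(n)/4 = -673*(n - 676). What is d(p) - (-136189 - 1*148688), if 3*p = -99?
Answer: 2193505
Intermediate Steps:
p = -33 (p = (⅓)*(-99) = -33)
d(n) = 1819792 - 2692*n (d(n) = 4*(-673*(n - 676)) = 4*(-673*(-676 + n)) = 4*(454948 - 673*n) = 1819792 - 2692*n)
d(p) - (-136189 - 1*148688) = (1819792 - 2692*(-33)) - (-136189 - 1*148688) = (1819792 + 88836) - (-136189 - 148688) = 1908628 - 1*(-284877) = 1908628 + 284877 = 2193505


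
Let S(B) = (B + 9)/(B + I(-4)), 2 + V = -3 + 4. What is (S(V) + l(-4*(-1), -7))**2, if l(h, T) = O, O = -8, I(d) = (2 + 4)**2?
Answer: 73984/1225 ≈ 60.395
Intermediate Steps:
I(d) = 36 (I(d) = 6**2 = 36)
l(h, T) = -8
V = -1 (V = -2 + (-3 + 4) = -2 + 1 = -1)
S(B) = (9 + B)/(36 + B) (S(B) = (B + 9)/(B + 36) = (9 + B)/(36 + B))
(S(V) + l(-4*(-1), -7))**2 = ((9 - 1)/(36 - 1) - 8)**2 = (8/35 - 8)**2 = (-272/35)**2 = 73984/1225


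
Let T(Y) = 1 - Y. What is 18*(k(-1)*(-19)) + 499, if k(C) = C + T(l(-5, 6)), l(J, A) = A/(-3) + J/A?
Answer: -470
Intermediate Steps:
l(J, A) = -A/3 + J/A (l(J, A) = A*(-⅓) + J/A = -A/3 + J/A)
k(C) = 23/6 + C (k(C) = C + (1 - (-⅓*6 - 5/6)) = C + (1 - (-2 - 5*⅙)) = C + (1 - (-2 - ⅚)) = C + (1 - 1*(-17/6)) = C + (1 + 17/6) = C + 23/6 = 23/6 + C)
18*(k(-1)*(-19)) + 499 = 18*((23/6 - 1)*(-19)) + 499 = 18*((17/6)*(-19)) + 499 = 18*(-323/6) + 499 = -969 + 499 = -470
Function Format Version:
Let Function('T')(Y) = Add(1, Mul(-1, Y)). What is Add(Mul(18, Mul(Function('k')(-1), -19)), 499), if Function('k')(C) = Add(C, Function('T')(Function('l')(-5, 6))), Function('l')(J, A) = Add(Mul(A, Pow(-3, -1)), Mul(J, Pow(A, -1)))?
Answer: -470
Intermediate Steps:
Function('l')(J, A) = Add(Mul(Rational(-1, 3), A), Mul(J, Pow(A, -1))) (Function('l')(J, A) = Add(Mul(A, Rational(-1, 3)), Mul(J, Pow(A, -1))) = Add(Mul(Rational(-1, 3), A), Mul(J, Pow(A, -1))))
Function('k')(C) = Add(Rational(23, 6), C) (Function('k')(C) = Add(C, Add(1, Mul(-1, Add(Mul(Rational(-1, 3), 6), Mul(-5, Pow(6, -1)))))) = Add(C, Add(1, Mul(-1, Add(-2, Mul(-5, Rational(1, 6)))))) = Add(C, Add(1, Mul(-1, Add(-2, Rational(-5, 6))))) = Add(C, Add(1, Mul(-1, Rational(-17, 6)))) = Add(C, Add(1, Rational(17, 6))) = Add(C, Rational(23, 6)) = Add(Rational(23, 6), C))
Add(Mul(18, Mul(Function('k')(-1), -19)), 499) = Add(Mul(18, Mul(Add(Rational(23, 6), -1), -19)), 499) = Add(Mul(18, Mul(Rational(17, 6), -19)), 499) = Add(Mul(18, Rational(-323, 6)), 499) = Add(-969, 499) = -470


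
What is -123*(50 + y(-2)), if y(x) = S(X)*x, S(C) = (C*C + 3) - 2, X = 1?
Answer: -5658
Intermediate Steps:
S(C) = 1 + C² (S(C) = (C² + 3) - 2 = (3 + C²) - 2 = 1 + C²)
y(x) = 2*x (y(x) = (1 + 1²)*x = (1 + 1)*x = 2*x)
-123*(50 + y(-2)) = -123*(50 + 2*(-2)) = -123*(50 - 4) = -123*46 = -5658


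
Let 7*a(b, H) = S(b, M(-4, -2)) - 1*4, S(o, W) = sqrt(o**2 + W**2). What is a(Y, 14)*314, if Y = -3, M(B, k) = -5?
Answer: -1256/7 + 314*sqrt(34)/7 ≈ 82.131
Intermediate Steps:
S(o, W) = sqrt(W**2 + o**2)
a(b, H) = -4/7 + sqrt(25 + b**2)/7 (a(b, H) = (sqrt((-5)**2 + b**2) - 1*4)/7 = (sqrt(25 + b**2) - 4)/7 = (-4 + sqrt(25 + b**2))/7 = -4/7 + sqrt(25 + b**2)/7)
a(Y, 14)*314 = (-4/7 + sqrt(25 + (-3)**2)/7)*314 = (-4/7 + sqrt(25 + 9)/7)*314 = (-4/7 + sqrt(34)/7)*314 = -1256/7 + 314*sqrt(34)/7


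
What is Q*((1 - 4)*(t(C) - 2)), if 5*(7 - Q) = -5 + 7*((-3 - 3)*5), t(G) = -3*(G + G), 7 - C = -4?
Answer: 10200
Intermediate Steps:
C = 11 (C = 7 - 1*(-4) = 7 + 4 = 11)
t(G) = -6*G
Q = 50 (Q = 7 - (-5 + 7*((-3 - 3)*5))/5 = 7 - (-5 + 7*(-6*5))/5 = 7 - (-5 + 7*(-30))/5 = 7 - (-5 - 210)/5 = 7 - ⅕*(-215) = 7 + 43 = 50)
Q*((1 - 4)*(t(C) - 2)) = 50*((1 - 4)*(-6*11 - 2)) = 50*(-3*(-66 - 2)) = 50*(-3*(-68)) = 50*204 = 10200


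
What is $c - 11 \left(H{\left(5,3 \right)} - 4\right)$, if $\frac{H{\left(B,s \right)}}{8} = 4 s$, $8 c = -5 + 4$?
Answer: $- \frac{8097}{8} \approx -1012.1$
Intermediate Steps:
$c = - \frac{1}{8}$ ($c = \frac{-5 + 4}{8} = \frac{1}{8} \left(-1\right) = - \frac{1}{8} \approx -0.125$)
$H{\left(B,s \right)} = 32 s$ ($H{\left(B,s \right)} = 8 \cdot 4 s = 32 s$)
$c - 11 \left(H{\left(5,3 \right)} - 4\right) = - \frac{1}{8} - 11 \left(32 \cdot 3 - 4\right) = - \frac{1}{8} - 11 \left(96 - 4\right) = - \frac{1}{8} - 1012 = - \frac{8097}{8}$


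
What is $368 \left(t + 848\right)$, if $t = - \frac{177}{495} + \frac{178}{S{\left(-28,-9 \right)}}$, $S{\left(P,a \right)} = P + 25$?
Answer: $\frac{15955376}{55} \approx 2.901 \cdot 10^{5}$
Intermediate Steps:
$S{\left(P,a \right)} = 25 + P$
$t = - \frac{3283}{55}$ ($t = - \frac{177}{495} + \frac{178}{25 - 28} = \left(-177\right) \frac{1}{495} + \frac{178}{-3} = - \frac{59}{165} + 178 \left(- \frac{1}{3}\right) = - \frac{59}{165} - \frac{178}{3} = - \frac{3283}{55} \approx -59.691$)
$368 \left(t + 848\right) = 368 \left(- \frac{3283}{55} + 848\right) = 368 \cdot \frac{43357}{55} = \frac{15955376}{55}$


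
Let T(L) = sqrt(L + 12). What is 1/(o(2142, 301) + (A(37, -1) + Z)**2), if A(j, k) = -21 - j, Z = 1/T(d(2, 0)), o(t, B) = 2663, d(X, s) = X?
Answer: 1181306/7119627257 + 1624*sqrt(14)/7119627257 ≈ 0.00016678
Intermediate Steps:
T(L) = sqrt(12 + L)
Z = sqrt(14)/14 (Z = 1/(sqrt(12 + 2)) = 1/(sqrt(14)) = sqrt(14)/14 ≈ 0.26726)
1/(o(2142, 301) + (A(37, -1) + Z)**2) = 1/(2663 + ((-21 - 1*37) + sqrt(14)/14)**2) = 1/(2663 + ((-21 - 37) + sqrt(14)/14)**2) = 1/(2663 + (-58 + sqrt(14)/14)**2)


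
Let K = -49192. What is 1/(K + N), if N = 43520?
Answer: -1/5672 ≈ -0.00017630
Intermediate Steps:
1/(K + N) = 1/(-49192 + 43520) = 1/(-5672) = -1/5672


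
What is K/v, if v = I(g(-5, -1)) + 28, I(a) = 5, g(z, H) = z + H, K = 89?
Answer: 89/33 ≈ 2.6970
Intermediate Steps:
g(z, H) = H + z
v = 33 (v = 5 + 28 = 33)
K/v = 89/33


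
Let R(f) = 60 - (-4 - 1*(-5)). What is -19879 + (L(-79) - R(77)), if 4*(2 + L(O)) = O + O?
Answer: -39959/2 ≈ -19980.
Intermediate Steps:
L(O) = -2 + O/2 (L(O) = -2 + (O + O)/4 = -2 + (2*O)/4 = -2 + O/2)
R(f) = 59 (R(f) = 60 - (-4 + 5) = 60 - 1*1 = 60 - 1 = 59)
-19879 + (L(-79) - R(77)) = -19879 + ((-2 + (½)*(-79)) - 1*59) = -19879 + ((-2 - 79/2) - 59) = -19879 + (-83/2 - 59) = -19879 - 201/2 = -39959/2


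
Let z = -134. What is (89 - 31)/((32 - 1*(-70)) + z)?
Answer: -29/16 ≈ -1.8125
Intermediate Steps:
(89 - 31)/((32 - 1*(-70)) + z) = (89 - 31)/((32 - 1*(-70)) - 134) = 58/((32 + 70) - 134) = 58/(102 - 134) = 58/(-32) = -1/32*58 = -29/16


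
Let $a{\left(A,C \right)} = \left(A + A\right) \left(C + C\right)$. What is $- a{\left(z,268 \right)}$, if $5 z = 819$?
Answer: $- \frac{877968}{5} \approx -1.7559 \cdot 10^{5}$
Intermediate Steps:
$z = \frac{819}{5}$ ($z = \frac{1}{5} \cdot 819 = \frac{819}{5} \approx 163.8$)
$a{\left(A,C \right)} = 4 A C$ ($a{\left(A,C \right)} = 2 A 2 C = 4 A C$)
$- a{\left(z,268 \right)} = - \frac{4 \cdot 819 \cdot 268}{5} = \left(-1\right) \frac{877968}{5} = - \frac{877968}{5}$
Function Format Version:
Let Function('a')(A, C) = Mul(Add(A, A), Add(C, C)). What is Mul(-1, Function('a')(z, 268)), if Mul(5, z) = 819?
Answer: Rational(-877968, 5) ≈ -1.7559e+5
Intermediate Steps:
z = Rational(819, 5) (z = Mul(Rational(1, 5), 819) = Rational(819, 5) ≈ 163.80)
Function('a')(A, C) = Mul(4, A, C) (Function('a')(A, C) = Mul(Mul(2, A), Mul(2, C)) = Mul(4, A, C))
Mul(-1, Function('a')(z, 268)) = Mul(-1, Mul(4, Rational(819, 5), 268)) = Mul(-1, Rational(877968, 5)) = Rational(-877968, 5)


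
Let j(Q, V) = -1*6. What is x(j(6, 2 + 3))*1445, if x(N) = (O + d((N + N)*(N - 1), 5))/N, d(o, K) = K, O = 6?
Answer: -15895/6 ≈ -2649.2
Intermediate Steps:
j(Q, V) = -6
x(N) = 11/N (x(N) = (6 + 5)/N = 11/N)
x(j(6, 2 + 3))*1445 = (11/(-6))*1445 = (11*(-1/6))*1445 = -11/6*1445 = -15895/6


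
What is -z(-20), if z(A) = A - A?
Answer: 0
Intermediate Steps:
z(A) = 0
-z(-20) = -1*0 = 0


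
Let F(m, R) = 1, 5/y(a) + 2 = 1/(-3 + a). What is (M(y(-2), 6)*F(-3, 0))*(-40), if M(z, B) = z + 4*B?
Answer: -9560/11 ≈ -869.09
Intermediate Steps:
y(a) = 5/(-2 + 1/(-3 + a))
(M(y(-2), 6)*F(-3, 0))*(-40) = ((5*(3 - 1*(-2))/(-7 + 2*(-2)) + 4*6)*1)*(-40) = ((5*(3 + 2)/(-7 - 4) + 24)*1)*(-40) = ((5*5/(-11) + 24)*1)*(-40) = ((5*(-1/11)*5 + 24)*1)*(-40) = ((-25/11 + 24)*1)*(-40) = ((239/11)*1)*(-40) = (239/11)*(-40) = -9560/11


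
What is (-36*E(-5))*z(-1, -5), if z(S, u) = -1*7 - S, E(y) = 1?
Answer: 216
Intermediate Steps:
z(S, u) = -7 - S
(-36*E(-5))*z(-1, -5) = (-36*1)*(-7 - 1*(-1)) = -36*(-7 + 1) = -36*(-6) = 216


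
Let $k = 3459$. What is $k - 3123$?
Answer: $336$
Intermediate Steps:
$k - 3123 = 3459 - 3123 = 336$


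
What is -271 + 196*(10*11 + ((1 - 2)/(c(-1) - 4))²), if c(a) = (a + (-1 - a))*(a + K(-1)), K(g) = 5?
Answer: 340673/16 ≈ 21292.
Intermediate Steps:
c(a) = -5 - a (c(a) = (a + (-1 - a))*(a + 5) = -(5 + a) = -5 - a)
-271 + 196*(10*11 + ((1 - 2)/(c(-1) - 4))²) = -271 + 196*(10*11 + ((1 - 2)/((-5 - 1*(-1)) - 4))²) = -271 + 196*(110 + (-1/((-5 + 1) - 4))²) = -271 + 196*(110 + (-1/(-4 - 4))²) = -271 + 196*(110 + (-1/(-8))²) = -271 + 196*(110 + (-1*(-⅛))²) = -271 + 196*(110 + (⅛)²) = -271 + 196*(110 + 1/64) = -271 + 196*(7041/64) = -271 + 345009/16 = 340673/16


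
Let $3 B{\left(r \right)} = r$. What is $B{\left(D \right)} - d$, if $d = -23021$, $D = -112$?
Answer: $\frac{68951}{3} \approx 22984.0$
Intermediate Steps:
$B{\left(r \right)} = \frac{r}{3}$
$B{\left(D \right)} - d = \frac{1}{3} \left(-112\right) - -23021 = - \frac{112}{3} + 23021 = \frac{68951}{3}$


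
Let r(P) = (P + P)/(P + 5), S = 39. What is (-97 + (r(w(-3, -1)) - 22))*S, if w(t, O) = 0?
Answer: -4641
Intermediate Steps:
r(P) = 2*P/(5 + P) (r(P) = (2*P)/(5 + P) = 2*P/(5 + P))
(-97 + (r(w(-3, -1)) - 22))*S = (-97 + (2*0/(5 + 0) - 22))*39 = (-97 + (2*0/5 - 22))*39 = (-97 + (2*0*(1/5) - 22))*39 = (-97 + (0 - 22))*39 = (-97 - 22)*39 = -119*39 = -4641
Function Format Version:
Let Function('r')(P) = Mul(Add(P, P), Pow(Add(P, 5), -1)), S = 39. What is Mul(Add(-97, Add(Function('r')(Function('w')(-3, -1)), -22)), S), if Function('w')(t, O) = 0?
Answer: -4641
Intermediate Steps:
Function('r')(P) = Mul(2, P, Pow(Add(5, P), -1)) (Function('r')(P) = Mul(Mul(2, P), Pow(Add(5, P), -1)) = Mul(2, P, Pow(Add(5, P), -1)))
Mul(Add(-97, Add(Function('r')(Function('w')(-3, -1)), -22)), S) = Mul(Add(-97, Add(Mul(2, 0, Pow(Add(5, 0), -1)), -22)), 39) = Mul(Add(-97, Add(Mul(2, 0, Pow(5, -1)), -22)), 39) = Mul(Add(-97, Add(Mul(2, 0, Rational(1, 5)), -22)), 39) = Mul(Add(-97, Add(0, -22)), 39) = Mul(Add(-97, -22), 39) = Mul(-119, 39) = -4641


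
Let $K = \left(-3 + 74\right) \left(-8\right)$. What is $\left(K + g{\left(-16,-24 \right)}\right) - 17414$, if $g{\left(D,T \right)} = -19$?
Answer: $-18001$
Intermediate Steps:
$K = -568$ ($K = 71 \left(-8\right) = -568$)
$\left(K + g{\left(-16,-24 \right)}\right) - 17414 = \left(-568 - 19\right) - 17414 = -587 - 17414 = -18001$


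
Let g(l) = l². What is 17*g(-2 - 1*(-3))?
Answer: 17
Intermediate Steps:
17*g(-2 - 1*(-3)) = 17*(-2 - 1*(-3))² = 17*(-2 + 3)² = 17*1² = 17*1 = 17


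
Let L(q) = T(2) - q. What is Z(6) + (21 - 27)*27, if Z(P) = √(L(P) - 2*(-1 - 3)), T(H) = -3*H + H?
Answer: -162 + I*√2 ≈ -162.0 + 1.4142*I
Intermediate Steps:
T(H) = -2*H
L(q) = -4 - q (L(q) = -2*2 - q = -4 - q)
Z(P) = √(4 - P) (Z(P) = √((-4 - P) - 2*(-1 - 3)) = √((-4 - P) - 2*(-4)) = √((-4 - P) + 8) = √(4 - P))
Z(6) + (21 - 27)*27 = √(4 - 1*6) + (21 - 27)*27 = √(4 - 6) - 6*27 = √(-2) - 162 = I*√2 - 162 = -162 + I*√2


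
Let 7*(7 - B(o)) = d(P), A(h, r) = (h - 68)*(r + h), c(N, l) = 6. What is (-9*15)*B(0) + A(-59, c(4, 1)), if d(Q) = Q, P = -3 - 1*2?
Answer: 39827/7 ≈ 5689.6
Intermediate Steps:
P = -5 (P = -3 - 2 = -5)
A(h, r) = (-68 + h)*(h + r)
B(o) = 54/7 (B(o) = 7 - ⅐*(-5) = 7 + 5/7 = 54/7)
(-9*15)*B(0) + A(-59, c(4, 1)) = -9*15*(54/7) + ((-59)² - 68*(-59) - 68*6 - 59*6) = -135*54/7 + (3481 + 4012 - 408 - 354) = -7290/7 + 6731 = 39827/7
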